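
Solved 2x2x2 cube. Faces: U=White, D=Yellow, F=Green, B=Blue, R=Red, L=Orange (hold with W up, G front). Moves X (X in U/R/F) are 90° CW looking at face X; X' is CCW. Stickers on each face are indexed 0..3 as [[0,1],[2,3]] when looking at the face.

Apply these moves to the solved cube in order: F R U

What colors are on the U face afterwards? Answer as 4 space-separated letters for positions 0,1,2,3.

After move 1 (F): F=GGGG U=WWOO R=WRWR D=RRYY L=OYOY
After move 2 (R): R=WWRR U=WGOG F=GRGY D=RBYB B=OBWB
After move 3 (U): U=OWGG F=WWGY R=OBRR B=OYWB L=GROY
Query: U face = OWGG

Answer: O W G G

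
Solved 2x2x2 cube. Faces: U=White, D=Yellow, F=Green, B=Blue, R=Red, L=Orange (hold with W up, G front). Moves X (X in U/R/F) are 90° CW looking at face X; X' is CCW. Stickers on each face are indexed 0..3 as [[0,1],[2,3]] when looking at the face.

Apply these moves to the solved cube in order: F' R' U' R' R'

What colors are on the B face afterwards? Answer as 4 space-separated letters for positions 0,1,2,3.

After move 1 (F'): F=GGGG U=WWRR R=YRYR D=OOYY L=OWOW
After move 2 (R'): R=RRYY U=WBRB F=GWGR D=OGYG B=YBOB
After move 3 (U'): U=BBWR F=OWGR R=GWYY B=RROB L=YBOW
After move 4 (R'): R=WYGY U=BOWR F=OBGR D=OWYR B=GRGB
After move 5 (R'): R=YYWG U=BGWG F=OOGR D=OBYR B=RRWB
Query: B face = RRWB

Answer: R R W B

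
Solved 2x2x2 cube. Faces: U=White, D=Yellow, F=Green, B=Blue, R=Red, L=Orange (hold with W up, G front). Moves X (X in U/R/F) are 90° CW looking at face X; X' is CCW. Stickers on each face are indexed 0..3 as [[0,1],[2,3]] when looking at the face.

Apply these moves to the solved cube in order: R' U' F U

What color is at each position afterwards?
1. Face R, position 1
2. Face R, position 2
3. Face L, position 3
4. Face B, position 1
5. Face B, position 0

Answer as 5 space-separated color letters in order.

After move 1 (R'): R=RRRR U=WBWB F=GWGW D=YGYG B=YBYB
After move 2 (U'): U=BBWW F=OOGW R=GWRR B=RRYB L=YBOO
After move 3 (F): F=GOWO U=BBOB R=WWWR D=RGYG L=YYOG
After move 4 (U): U=OBBB F=WWWO R=RRWR B=YYYB L=GOOG
Query 1: R[1] = R
Query 2: R[2] = W
Query 3: L[3] = G
Query 4: B[1] = Y
Query 5: B[0] = Y

Answer: R W G Y Y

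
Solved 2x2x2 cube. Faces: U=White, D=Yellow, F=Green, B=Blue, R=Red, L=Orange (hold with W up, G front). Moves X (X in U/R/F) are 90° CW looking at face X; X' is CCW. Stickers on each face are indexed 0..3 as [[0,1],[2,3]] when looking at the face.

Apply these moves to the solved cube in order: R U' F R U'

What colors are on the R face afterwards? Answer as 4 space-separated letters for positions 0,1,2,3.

Answer: G G R Y

Derivation:
After move 1 (R): R=RRRR U=WGWG F=GYGY D=YBYB B=WBWB
After move 2 (U'): U=GGWW F=OOGY R=GYRR B=RRWB L=WBOO
After move 3 (F): F=GOYO U=GGOB R=WYWR D=RGYB L=WYOB
After move 4 (R): R=WWRY U=GOOO F=GGYB D=RWYR B=BRGB
After move 5 (U'): U=OOGO F=WYYB R=GGRY B=WWGB L=BROB
Query: R face = GGRY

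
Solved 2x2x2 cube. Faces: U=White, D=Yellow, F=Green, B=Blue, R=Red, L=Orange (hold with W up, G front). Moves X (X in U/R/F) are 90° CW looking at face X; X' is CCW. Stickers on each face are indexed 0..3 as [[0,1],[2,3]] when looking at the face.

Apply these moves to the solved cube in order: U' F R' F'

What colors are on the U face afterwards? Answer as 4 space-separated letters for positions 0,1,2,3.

After move 1 (U'): U=WWWW F=OOGG R=GGRR B=RRBB L=BBOO
After move 2 (F): F=GOGO U=WWOB R=WGWR D=RGYY L=BYOY
After move 3 (R'): R=GRWW U=WBOR F=GWGB D=ROYO B=YRGB
After move 4 (F'): F=WBGG U=WBGW R=ORRW D=YYYO L=BROO
Query: U face = WBGW

Answer: W B G W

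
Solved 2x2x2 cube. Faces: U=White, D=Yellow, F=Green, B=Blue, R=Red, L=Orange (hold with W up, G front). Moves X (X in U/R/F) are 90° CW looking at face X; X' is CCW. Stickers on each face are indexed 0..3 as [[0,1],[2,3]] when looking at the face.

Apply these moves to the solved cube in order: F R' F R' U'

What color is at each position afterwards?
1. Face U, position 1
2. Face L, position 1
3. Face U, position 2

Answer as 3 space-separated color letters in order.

Answer: Y B W

Derivation:
After move 1 (F): F=GGGG U=WWOO R=WRWR D=RRYY L=OYOY
After move 2 (R'): R=RRWW U=WBOB F=GWGO D=RGYG B=YBRB
After move 3 (F): F=GGOW U=WBYY R=ORBW D=WRYG L=OROG
After move 4 (R'): R=RWOB U=WRYY F=GBOY D=WGYW B=GBRB
After move 5 (U'): U=RYWY F=OROY R=GBOB B=RWRB L=GBOG
Query 1: U[1] = Y
Query 2: L[1] = B
Query 3: U[2] = W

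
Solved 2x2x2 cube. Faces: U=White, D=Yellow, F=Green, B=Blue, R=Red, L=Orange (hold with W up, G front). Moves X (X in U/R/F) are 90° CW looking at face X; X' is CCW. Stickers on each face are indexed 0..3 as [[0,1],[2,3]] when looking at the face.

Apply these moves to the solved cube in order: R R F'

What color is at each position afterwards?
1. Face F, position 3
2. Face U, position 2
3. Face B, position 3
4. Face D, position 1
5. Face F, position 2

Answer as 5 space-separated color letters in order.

After move 1 (R): R=RRRR U=WGWG F=GYGY D=YBYB B=WBWB
After move 2 (R): R=RRRR U=WYWY F=GBGB D=YWYW B=GBGB
After move 3 (F'): F=BBGG U=WYRR R=WRYR D=OOYW L=OYOW
Query 1: F[3] = G
Query 2: U[2] = R
Query 3: B[3] = B
Query 4: D[1] = O
Query 5: F[2] = G

Answer: G R B O G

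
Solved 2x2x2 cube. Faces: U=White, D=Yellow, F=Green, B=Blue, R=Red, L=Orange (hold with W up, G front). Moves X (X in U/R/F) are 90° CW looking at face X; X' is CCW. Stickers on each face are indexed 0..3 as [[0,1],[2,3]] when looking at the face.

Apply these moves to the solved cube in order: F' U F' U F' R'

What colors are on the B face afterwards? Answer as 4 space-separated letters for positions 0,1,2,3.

After move 1 (F'): F=GGGG U=WWRR R=YRYR D=OOYY L=OWOW
After move 2 (U): U=RWRW F=YRGG R=BBYR B=OWBB L=GGOW
After move 3 (F'): F=RGYG U=RWBY R=OBOR D=GWYY L=GWOR
After move 4 (U): U=BRYW F=OBYG R=OWOR B=GWBB L=RGOR
After move 5 (F'): F=BGOY U=BROO R=WWGR D=GRYY L=RWOY
After move 6 (R'): R=WRWG U=BBOG F=BROO D=GGYY B=YWRB
Query: B face = YWRB

Answer: Y W R B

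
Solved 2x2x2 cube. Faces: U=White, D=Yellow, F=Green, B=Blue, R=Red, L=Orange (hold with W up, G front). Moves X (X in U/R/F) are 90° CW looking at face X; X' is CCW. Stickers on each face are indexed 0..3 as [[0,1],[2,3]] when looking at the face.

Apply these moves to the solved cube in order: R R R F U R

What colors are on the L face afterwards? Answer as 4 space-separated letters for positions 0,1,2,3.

After move 1 (R): R=RRRR U=WGWG F=GYGY D=YBYB B=WBWB
After move 2 (R): R=RRRR U=WYWY F=GBGB D=YWYW B=GBGB
After move 3 (R): R=RRRR U=WBWB F=GWGW D=YGYG B=YBYB
After move 4 (F): F=GGWW U=WBOO R=WRBR D=RRYG L=OYOG
After move 5 (U): U=OWOB F=WRWW R=YBBR B=OYYB L=GGOG
After move 6 (R): R=BYRB U=OROW F=WRWG D=RYYO B=BYWB
Query: L face = GGOG

Answer: G G O G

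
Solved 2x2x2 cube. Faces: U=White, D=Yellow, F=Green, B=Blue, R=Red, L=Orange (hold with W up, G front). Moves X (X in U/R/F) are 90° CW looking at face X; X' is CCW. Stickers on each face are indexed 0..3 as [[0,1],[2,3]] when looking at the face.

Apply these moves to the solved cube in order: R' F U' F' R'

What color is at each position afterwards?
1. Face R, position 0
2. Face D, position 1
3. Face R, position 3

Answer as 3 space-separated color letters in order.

Answer: G W R

Derivation:
After move 1 (R'): R=RRRR U=WBWB F=GWGW D=YGYG B=YBYB
After move 2 (F): F=GGWW U=WBOO R=WRBR D=RRYG L=OYOG
After move 3 (U'): U=BOWO F=OYWW R=GGBR B=WRYB L=YBOG
After move 4 (F'): F=YWOW U=BOGB R=RGRR D=BGYG L=YOOW
After move 5 (R'): R=GRRR U=BYGW F=YOOB D=BWYW B=GRGB
Query 1: R[0] = G
Query 2: D[1] = W
Query 3: R[3] = R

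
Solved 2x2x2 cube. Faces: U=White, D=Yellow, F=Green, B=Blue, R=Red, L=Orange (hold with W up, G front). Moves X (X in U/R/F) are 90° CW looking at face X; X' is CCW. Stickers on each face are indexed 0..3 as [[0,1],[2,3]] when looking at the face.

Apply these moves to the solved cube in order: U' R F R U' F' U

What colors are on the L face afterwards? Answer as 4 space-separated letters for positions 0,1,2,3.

Answer: Y R O W

Derivation:
After move 1 (U'): U=WWWW F=OOGG R=GGRR B=RRBB L=BBOO
After move 2 (R): R=RGRG U=WOWG F=OYGY D=YBYR B=WRWB
After move 3 (F): F=GOYY U=WOOB R=WGGG D=RRYR L=BYOB
After move 4 (R): R=GWGG U=WOOY F=GRYR D=RWYW B=BROB
After move 5 (U'): U=OYWO F=BYYR R=GRGG B=GWOB L=BROB
After move 6 (F'): F=YRBY U=OYGG R=WRRG D=RBYW L=BOOW
After move 7 (U): U=GOGY F=WRBY R=GWRG B=BOOB L=YROW
Query: L face = YROW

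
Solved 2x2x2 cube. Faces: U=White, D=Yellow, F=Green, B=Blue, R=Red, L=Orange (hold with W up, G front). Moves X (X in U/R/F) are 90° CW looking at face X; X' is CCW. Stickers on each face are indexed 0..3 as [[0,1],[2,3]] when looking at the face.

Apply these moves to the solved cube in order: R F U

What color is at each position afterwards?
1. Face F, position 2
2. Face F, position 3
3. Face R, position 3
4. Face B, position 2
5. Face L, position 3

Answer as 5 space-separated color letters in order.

After move 1 (R): R=RRRR U=WGWG F=GYGY D=YBYB B=WBWB
After move 2 (F): F=GGYY U=WGOO R=WRGR D=RRYB L=OYOB
After move 3 (U): U=OWOG F=WRYY R=WBGR B=OYWB L=GGOB
Query 1: F[2] = Y
Query 2: F[3] = Y
Query 3: R[3] = R
Query 4: B[2] = W
Query 5: L[3] = B

Answer: Y Y R W B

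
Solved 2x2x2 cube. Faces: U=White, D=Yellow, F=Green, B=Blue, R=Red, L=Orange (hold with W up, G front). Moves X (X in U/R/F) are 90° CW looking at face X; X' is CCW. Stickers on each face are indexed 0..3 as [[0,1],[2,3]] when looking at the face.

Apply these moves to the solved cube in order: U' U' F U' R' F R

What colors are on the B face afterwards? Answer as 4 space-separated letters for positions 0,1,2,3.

Answer: G O B B

Derivation:
After move 1 (U'): U=WWWW F=OOGG R=GGRR B=RRBB L=BBOO
After move 2 (U'): U=WWWW F=BBGG R=OORR B=GGBB L=RROO
After move 3 (F): F=GBGB U=WWOR R=WOWR D=ROYY L=RYOY
After move 4 (U'): U=WRWO F=RYGB R=GBWR B=WOBB L=GGOY
After move 5 (R'): R=BRGW U=WBWW F=RRGO D=RYYB B=YOOB
After move 6 (F): F=GROR U=WBYG R=WRWW D=GBYB L=GROY
After move 7 (R): R=WWWR U=WRYR F=GBOB D=GOYY B=GOBB
Query: B face = GOBB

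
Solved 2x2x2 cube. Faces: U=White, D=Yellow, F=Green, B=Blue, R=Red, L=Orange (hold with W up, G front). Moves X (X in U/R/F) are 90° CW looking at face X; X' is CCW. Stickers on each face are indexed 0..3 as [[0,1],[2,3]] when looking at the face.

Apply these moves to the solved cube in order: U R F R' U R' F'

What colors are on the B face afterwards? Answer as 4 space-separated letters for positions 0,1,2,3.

After move 1 (U): U=WWWW F=RRGG R=BBRR B=OOBB L=GGOO
After move 2 (R): R=RBRB U=WRWG F=RYGY D=YBYO B=WOWB
After move 3 (F): F=GRYY U=WROG R=WBGB D=RRYO L=GYOB
After move 4 (R'): R=BBWG U=WWOW F=GRYG D=RRYY B=OORB
After move 5 (U): U=OWWW F=BBYG R=OOWG B=GYRB L=GROB
After move 6 (R'): R=OGOW U=ORWG F=BWYW D=RBYG B=YYRB
After move 7 (F'): F=WWBY U=OROO R=BGRW D=RBYG L=GGOW
Query: B face = YYRB

Answer: Y Y R B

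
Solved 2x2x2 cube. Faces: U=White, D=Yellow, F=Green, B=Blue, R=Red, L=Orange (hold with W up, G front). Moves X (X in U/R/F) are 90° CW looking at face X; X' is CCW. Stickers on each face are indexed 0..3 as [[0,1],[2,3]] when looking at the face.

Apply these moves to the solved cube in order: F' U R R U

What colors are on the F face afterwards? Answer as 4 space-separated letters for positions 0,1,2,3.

Answer: R Y G O

Derivation:
After move 1 (F'): F=GGGG U=WWRR R=YRYR D=OOYY L=OWOW
After move 2 (U): U=RWRW F=YRGG R=BBYR B=OWBB L=GGOW
After move 3 (R): R=YBRB U=RRRG F=YOGY D=OBYO B=WWWB
After move 4 (R): R=RYBB U=RORY F=YBGO D=OWYW B=GWRB
After move 5 (U): U=RRYO F=RYGO R=GWBB B=GGRB L=YBOW
Query: F face = RYGO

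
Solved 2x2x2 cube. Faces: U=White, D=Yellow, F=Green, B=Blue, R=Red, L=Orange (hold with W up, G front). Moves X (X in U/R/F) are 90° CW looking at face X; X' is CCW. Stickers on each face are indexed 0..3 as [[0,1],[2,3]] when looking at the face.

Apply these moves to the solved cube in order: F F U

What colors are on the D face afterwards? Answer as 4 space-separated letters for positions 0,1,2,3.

After move 1 (F): F=GGGG U=WWOO R=WRWR D=RRYY L=OYOY
After move 2 (F): F=GGGG U=WWYY R=OROR D=WWYY L=OROR
After move 3 (U): U=YWYW F=ORGG R=BBOR B=ORBB L=GGOR
Query: D face = WWYY

Answer: W W Y Y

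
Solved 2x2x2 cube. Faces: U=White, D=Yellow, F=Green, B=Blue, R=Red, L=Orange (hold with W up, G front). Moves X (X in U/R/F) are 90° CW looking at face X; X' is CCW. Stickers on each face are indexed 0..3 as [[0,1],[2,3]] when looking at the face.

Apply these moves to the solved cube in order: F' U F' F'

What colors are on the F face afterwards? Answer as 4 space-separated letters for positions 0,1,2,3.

Answer: G G R Y

Derivation:
After move 1 (F'): F=GGGG U=WWRR R=YRYR D=OOYY L=OWOW
After move 2 (U): U=RWRW F=YRGG R=BBYR B=OWBB L=GGOW
After move 3 (F'): F=RGYG U=RWBY R=OBOR D=GWYY L=GWOR
After move 4 (F'): F=GGRY U=RWOO R=WBGR D=WRYY L=GYOB
Query: F face = GGRY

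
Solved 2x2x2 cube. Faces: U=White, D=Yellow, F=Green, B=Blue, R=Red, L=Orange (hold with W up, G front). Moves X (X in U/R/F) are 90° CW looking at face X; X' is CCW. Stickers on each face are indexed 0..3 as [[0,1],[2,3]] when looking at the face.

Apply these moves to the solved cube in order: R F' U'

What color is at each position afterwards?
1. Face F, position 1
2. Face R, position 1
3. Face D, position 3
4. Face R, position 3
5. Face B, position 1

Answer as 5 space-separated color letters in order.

After move 1 (R): R=RRRR U=WGWG F=GYGY D=YBYB B=WBWB
After move 2 (F'): F=YYGG U=WGRR R=BRYR D=OOYB L=OGOW
After move 3 (U'): U=GRWR F=OGGG R=YYYR B=BRWB L=WBOW
Query 1: F[1] = G
Query 2: R[1] = Y
Query 3: D[3] = B
Query 4: R[3] = R
Query 5: B[1] = R

Answer: G Y B R R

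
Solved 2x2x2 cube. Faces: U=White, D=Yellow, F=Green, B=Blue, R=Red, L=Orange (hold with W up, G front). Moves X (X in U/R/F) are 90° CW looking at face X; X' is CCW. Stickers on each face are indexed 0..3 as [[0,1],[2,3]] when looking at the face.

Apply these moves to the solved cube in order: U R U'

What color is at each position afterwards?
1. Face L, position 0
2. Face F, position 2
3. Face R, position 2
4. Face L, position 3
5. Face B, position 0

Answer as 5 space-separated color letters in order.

After move 1 (U): U=WWWW F=RRGG R=BBRR B=OOBB L=GGOO
After move 2 (R): R=RBRB U=WRWG F=RYGY D=YBYO B=WOWB
After move 3 (U'): U=RGWW F=GGGY R=RYRB B=RBWB L=WOOO
Query 1: L[0] = W
Query 2: F[2] = G
Query 3: R[2] = R
Query 4: L[3] = O
Query 5: B[0] = R

Answer: W G R O R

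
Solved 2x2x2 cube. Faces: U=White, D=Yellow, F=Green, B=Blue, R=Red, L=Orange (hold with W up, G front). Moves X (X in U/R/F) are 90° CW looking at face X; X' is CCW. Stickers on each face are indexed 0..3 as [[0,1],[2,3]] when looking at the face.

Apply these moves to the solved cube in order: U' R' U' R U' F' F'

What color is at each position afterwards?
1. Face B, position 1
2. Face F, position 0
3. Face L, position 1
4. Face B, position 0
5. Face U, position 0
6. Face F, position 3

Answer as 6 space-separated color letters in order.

After move 1 (U'): U=WWWW F=OOGG R=GGRR B=RRBB L=BBOO
After move 2 (R'): R=GRGR U=WBWR F=OWGW D=YOYG B=YRYB
After move 3 (U'): U=BRWW F=BBGW R=OWGR B=GRYB L=YROO
After move 4 (R): R=GORW U=BBWW F=BOGG D=YYYG B=WRRB
After move 5 (U'): U=BWBW F=YRGG R=BORW B=GORB L=WROO
After move 6 (F'): F=RGYG U=BWBR R=YOYW D=ROYG L=WWOB
After move 7 (F'): F=GGRY U=BWYY R=OORW D=WBYG L=WROB
Query 1: B[1] = O
Query 2: F[0] = G
Query 3: L[1] = R
Query 4: B[0] = G
Query 5: U[0] = B
Query 6: F[3] = Y

Answer: O G R G B Y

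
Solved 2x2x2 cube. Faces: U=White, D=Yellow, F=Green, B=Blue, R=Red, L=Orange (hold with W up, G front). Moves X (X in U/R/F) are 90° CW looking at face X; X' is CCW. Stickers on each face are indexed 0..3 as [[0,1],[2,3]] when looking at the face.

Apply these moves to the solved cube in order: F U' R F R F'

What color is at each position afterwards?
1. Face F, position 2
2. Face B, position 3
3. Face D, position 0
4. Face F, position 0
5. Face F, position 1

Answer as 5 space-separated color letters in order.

After move 1 (F): F=GGGG U=WWOO R=WRWR D=RRYY L=OYOY
After move 2 (U'): U=WOWO F=OYGG R=GGWR B=WRBB L=BBOY
After move 3 (R): R=WGRG U=WYWG F=ORGY D=RBYW B=OROB
After move 4 (F): F=GOYR U=WYYB R=WGGG D=RWYW L=BROB
After move 5 (R): R=GWGG U=WOYR F=GWYW D=ROYO B=BRYB
After move 6 (F'): F=WWGY U=WOGG R=OWRG D=RBYO L=BROY
Query 1: F[2] = G
Query 2: B[3] = B
Query 3: D[0] = R
Query 4: F[0] = W
Query 5: F[1] = W

Answer: G B R W W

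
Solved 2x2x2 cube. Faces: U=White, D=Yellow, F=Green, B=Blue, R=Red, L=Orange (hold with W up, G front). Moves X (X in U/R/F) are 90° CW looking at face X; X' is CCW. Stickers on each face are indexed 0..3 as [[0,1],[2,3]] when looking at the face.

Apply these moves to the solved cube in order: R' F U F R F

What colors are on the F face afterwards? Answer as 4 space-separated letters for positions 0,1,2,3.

Answer: W W G Y

Derivation:
After move 1 (R'): R=RRRR U=WBWB F=GWGW D=YGYG B=YBYB
After move 2 (F): F=GGWW U=WBOO R=WRBR D=RRYG L=OYOG
After move 3 (U): U=OWOB F=WRWW R=YBBR B=OYYB L=GGOG
After move 4 (F): F=WWWR U=OWGG R=OBBR D=BYYG L=GROR
After move 5 (R): R=BORB U=OWGR F=WYWG D=BYYO B=GYWB
After move 6 (F): F=WWGY U=OWRR R=GORB D=RBYO L=GBOY
Query: F face = WWGY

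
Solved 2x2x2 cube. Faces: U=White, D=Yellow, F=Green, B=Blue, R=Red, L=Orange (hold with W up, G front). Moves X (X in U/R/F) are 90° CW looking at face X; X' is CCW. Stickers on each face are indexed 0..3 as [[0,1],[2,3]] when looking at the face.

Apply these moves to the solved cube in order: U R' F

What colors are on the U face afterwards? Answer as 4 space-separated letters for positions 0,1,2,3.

Answer: W B O G

Derivation:
After move 1 (U): U=WWWW F=RRGG R=BBRR B=OOBB L=GGOO
After move 2 (R'): R=BRBR U=WBWO F=RWGW D=YRYG B=YOYB
After move 3 (F): F=GRWW U=WBOG R=WROR D=BBYG L=GYOR
Query: U face = WBOG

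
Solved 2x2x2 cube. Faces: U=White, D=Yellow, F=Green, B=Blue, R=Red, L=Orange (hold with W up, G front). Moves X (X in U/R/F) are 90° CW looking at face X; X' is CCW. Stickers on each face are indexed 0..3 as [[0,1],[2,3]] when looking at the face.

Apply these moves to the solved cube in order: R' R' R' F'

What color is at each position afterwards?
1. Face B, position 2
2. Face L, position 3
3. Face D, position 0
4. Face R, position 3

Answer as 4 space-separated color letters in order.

Answer: W W O R

Derivation:
After move 1 (R'): R=RRRR U=WBWB F=GWGW D=YGYG B=YBYB
After move 2 (R'): R=RRRR U=WYWY F=GBGB D=YWYW B=GBGB
After move 3 (R'): R=RRRR U=WGWG F=GYGY D=YBYB B=WBWB
After move 4 (F'): F=YYGG U=WGRR R=BRYR D=OOYB L=OGOW
Query 1: B[2] = W
Query 2: L[3] = W
Query 3: D[0] = O
Query 4: R[3] = R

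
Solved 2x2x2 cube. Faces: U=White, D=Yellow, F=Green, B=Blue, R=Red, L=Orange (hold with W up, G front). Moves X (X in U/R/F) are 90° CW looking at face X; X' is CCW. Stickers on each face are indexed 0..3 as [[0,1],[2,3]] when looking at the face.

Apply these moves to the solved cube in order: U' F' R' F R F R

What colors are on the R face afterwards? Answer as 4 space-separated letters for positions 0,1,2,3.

Answer: W W R G

Derivation:
After move 1 (U'): U=WWWW F=OOGG R=GGRR B=RRBB L=BBOO
After move 2 (F'): F=OGOG U=WWGR R=YGYR D=BOYY L=BWOW
After move 3 (R'): R=GRYY U=WBGR F=OWOR D=BGYG B=YROB
After move 4 (F): F=OORW U=WBWW R=GRRY D=YGYG L=BBOG
After move 5 (R): R=RGYR U=WOWW F=OGRG D=YOYY B=WRBB
After move 6 (F): F=ROGG U=WOGB R=WGWR D=YRYY L=BYOO
After move 7 (R): R=WWRG U=WOGG F=RRGY D=YBYW B=BROB
Query: R face = WWRG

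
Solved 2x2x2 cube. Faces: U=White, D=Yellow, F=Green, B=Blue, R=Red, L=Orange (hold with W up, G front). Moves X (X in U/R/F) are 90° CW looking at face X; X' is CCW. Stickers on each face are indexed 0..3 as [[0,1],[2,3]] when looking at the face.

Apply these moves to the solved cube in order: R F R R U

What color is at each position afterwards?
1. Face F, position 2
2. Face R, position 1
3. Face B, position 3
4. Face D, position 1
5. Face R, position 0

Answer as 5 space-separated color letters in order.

After move 1 (R): R=RRRR U=WGWG F=GYGY D=YBYB B=WBWB
After move 2 (F): F=GGYY U=WGOO R=WRGR D=RRYB L=OYOB
After move 3 (R): R=GWRR U=WGOY F=GRYB D=RWYW B=OBGB
After move 4 (R): R=RGRW U=WROB F=GWYW D=RGYO B=YBGB
After move 5 (U): U=OWBR F=RGYW R=YBRW B=OYGB L=GWOB
Query 1: F[2] = Y
Query 2: R[1] = B
Query 3: B[3] = B
Query 4: D[1] = G
Query 5: R[0] = Y

Answer: Y B B G Y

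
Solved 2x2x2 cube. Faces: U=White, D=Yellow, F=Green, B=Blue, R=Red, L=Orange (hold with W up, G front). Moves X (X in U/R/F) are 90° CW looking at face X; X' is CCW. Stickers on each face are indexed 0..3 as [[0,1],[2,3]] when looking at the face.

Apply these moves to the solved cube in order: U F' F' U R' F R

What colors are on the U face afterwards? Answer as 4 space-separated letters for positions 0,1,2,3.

After move 1 (U): U=WWWW F=RRGG R=BBRR B=OOBB L=GGOO
After move 2 (F'): F=RGRG U=WWBR R=YBYR D=GOYY L=GWOW
After move 3 (F'): F=GGRR U=WWYY R=OBGR D=WWYY L=GROB
After move 4 (U): U=YWYW F=OBRR R=OOGR B=GRBB L=GGOB
After move 5 (R'): R=OROG U=YBYG F=OWRW D=WBYR B=YRWB
After move 6 (F): F=ROWW U=YBBG R=YRGG D=OOYR L=GWOB
After move 7 (R): R=GYGR U=YOBW F=ROWR D=OWYY B=GRBB
Query: U face = YOBW

Answer: Y O B W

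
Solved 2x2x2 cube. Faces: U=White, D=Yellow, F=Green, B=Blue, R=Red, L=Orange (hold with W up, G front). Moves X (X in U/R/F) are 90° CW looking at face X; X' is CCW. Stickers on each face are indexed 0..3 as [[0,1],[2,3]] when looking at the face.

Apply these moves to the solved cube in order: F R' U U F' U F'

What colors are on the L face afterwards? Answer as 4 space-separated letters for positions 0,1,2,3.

Answer: B O O W

Derivation:
After move 1 (F): F=GGGG U=WWOO R=WRWR D=RRYY L=OYOY
After move 2 (R'): R=RRWW U=WBOB F=GWGO D=RGYG B=YBRB
After move 3 (U): U=OWBB F=RRGO R=YBWW B=OYRB L=GWOY
After move 4 (U): U=BOBW F=YBGO R=OYWW B=GWRB L=RROY
After move 5 (F'): F=BOYG U=BOOW R=GYRW D=RYYG L=RWOB
After move 6 (U): U=OBWO F=GYYG R=GWRW B=RWRB L=BOOB
After move 7 (F'): F=YGGY U=OBGR R=YWRW D=OBYG L=BOOW
Query: L face = BOOW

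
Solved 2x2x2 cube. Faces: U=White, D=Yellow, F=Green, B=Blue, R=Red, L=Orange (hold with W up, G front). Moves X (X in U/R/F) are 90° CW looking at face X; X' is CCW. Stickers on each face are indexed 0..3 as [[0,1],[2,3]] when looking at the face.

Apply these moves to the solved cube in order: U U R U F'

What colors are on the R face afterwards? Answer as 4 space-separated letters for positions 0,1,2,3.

After move 1 (U): U=WWWW F=RRGG R=BBRR B=OOBB L=GGOO
After move 2 (U): U=WWWW F=BBGG R=OORR B=GGBB L=RROO
After move 3 (R): R=RORO U=WBWG F=BYGY D=YBYG B=WGWB
After move 4 (U): U=WWGB F=ROGY R=WGRO B=RRWB L=BYOO
After move 5 (F'): F=OYRG U=WWWR R=BGYO D=YOYG L=BBOG
Query: R face = BGYO

Answer: B G Y O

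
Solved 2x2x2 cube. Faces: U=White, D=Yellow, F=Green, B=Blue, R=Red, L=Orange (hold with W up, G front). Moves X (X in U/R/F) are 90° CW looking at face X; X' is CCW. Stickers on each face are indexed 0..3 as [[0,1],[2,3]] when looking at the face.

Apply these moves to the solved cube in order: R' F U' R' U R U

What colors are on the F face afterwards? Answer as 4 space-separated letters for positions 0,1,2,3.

Answer: G G W W

Derivation:
After move 1 (R'): R=RRRR U=WBWB F=GWGW D=YGYG B=YBYB
After move 2 (F): F=GGWW U=WBOO R=WRBR D=RRYG L=OYOG
After move 3 (U'): U=BOWO F=OYWW R=GGBR B=WRYB L=YBOG
After move 4 (R'): R=GRGB U=BYWW F=OOWO D=RYYW B=GRRB
After move 5 (U): U=WBWY F=GRWO R=GRGB B=YBRB L=OOOG
After move 6 (R): R=GGBR U=WRWO F=GYWW D=RRYY B=YBBB
After move 7 (U): U=WWOR F=GGWW R=YBBR B=OOBB L=GYOG
Query: F face = GGWW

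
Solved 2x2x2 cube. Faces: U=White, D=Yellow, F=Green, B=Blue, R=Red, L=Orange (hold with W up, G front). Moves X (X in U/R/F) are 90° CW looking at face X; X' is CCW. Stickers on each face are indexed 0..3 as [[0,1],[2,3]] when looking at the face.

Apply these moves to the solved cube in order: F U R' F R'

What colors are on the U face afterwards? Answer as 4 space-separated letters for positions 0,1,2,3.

Answer: O R Y Y

Derivation:
After move 1 (F): F=GGGG U=WWOO R=WRWR D=RRYY L=OYOY
After move 2 (U): U=OWOW F=WRGG R=BBWR B=OYBB L=GGOY
After move 3 (R'): R=BRBW U=OBOO F=WWGW D=RRYG B=YYRB
After move 4 (F): F=GWWW U=OBYG R=OROW D=BBYG L=GROR
After move 5 (R'): R=RWOO U=ORYY F=GBWG D=BWYW B=GYBB
Query: U face = ORYY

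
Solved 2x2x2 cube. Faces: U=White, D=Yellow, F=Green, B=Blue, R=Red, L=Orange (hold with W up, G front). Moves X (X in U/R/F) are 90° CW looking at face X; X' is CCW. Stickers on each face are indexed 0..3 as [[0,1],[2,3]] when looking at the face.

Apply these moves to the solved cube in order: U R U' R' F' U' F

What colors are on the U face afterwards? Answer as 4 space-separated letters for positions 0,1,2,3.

Answer: W R W B

Derivation:
After move 1 (U): U=WWWW F=RRGG R=BBRR B=OOBB L=GGOO
After move 2 (R): R=RBRB U=WRWG F=RYGY D=YBYO B=WOWB
After move 3 (U'): U=RGWW F=GGGY R=RYRB B=RBWB L=WOOO
After move 4 (R'): R=YBRR U=RWWR F=GGGW D=YGYY B=OBBB
After move 5 (F'): F=GWGG U=RWYR R=GBYR D=OOYY L=WROW
After move 6 (U'): U=WRRY F=WRGG R=GWYR B=GBBB L=OBOW
After move 7 (F): F=GWGR U=WRWB R=RWYR D=YGYY L=OOOO
Query: U face = WRWB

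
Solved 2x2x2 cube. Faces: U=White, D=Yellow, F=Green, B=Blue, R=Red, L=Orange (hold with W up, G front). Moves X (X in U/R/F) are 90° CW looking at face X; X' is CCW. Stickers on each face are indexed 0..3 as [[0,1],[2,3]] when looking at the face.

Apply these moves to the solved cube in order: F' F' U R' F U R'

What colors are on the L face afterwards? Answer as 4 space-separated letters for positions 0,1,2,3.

After move 1 (F'): F=GGGG U=WWRR R=YRYR D=OOYY L=OWOW
After move 2 (F'): F=GGGG U=WWYY R=OROR D=WWYY L=OROR
After move 3 (U): U=YWYW F=ORGG R=BBOR B=ORBB L=GGOR
After move 4 (R'): R=BRBO U=YBYO F=OWGW D=WRYG B=YRWB
After move 5 (F): F=GOWW U=YBRG R=YROO D=BBYG L=GWOR
After move 6 (U): U=RYGB F=YRWW R=YROO B=GWWB L=GOOR
After move 7 (R'): R=ROYO U=RWGG F=YYWB D=BRYW B=GWBB
Query: L face = GOOR

Answer: G O O R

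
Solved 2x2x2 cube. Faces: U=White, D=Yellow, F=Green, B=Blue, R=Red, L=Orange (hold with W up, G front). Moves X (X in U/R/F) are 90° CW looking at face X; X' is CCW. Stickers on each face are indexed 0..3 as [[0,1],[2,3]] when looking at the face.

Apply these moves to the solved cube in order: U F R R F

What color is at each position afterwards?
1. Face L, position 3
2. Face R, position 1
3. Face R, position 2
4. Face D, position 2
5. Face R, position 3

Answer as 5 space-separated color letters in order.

Answer: W W Y Y W

Derivation:
After move 1 (U): U=WWWW F=RRGG R=BBRR B=OOBB L=GGOO
After move 2 (F): F=GRGR U=WWOG R=WBWR D=RBYY L=GYOY
After move 3 (R): R=WWRB U=WROR F=GBGY D=RBYO B=GOWB
After move 4 (R): R=RWBW U=WBOY F=GBGO D=RWYG B=RORB
After move 5 (F): F=GGOB U=WBYY R=OWYW D=BRYG L=GROW
Query 1: L[3] = W
Query 2: R[1] = W
Query 3: R[2] = Y
Query 4: D[2] = Y
Query 5: R[3] = W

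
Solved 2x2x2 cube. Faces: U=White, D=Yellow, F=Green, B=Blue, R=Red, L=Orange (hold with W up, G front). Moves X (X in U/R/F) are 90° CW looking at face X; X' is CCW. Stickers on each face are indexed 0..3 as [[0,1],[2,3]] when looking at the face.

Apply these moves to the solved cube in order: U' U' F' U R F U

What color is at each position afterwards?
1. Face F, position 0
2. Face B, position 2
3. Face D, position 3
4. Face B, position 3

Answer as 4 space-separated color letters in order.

After move 1 (U'): U=WWWW F=OOGG R=GGRR B=RRBB L=BBOO
After move 2 (U'): U=WWWW F=BBGG R=OORR B=GGBB L=RROO
After move 3 (F'): F=BGBG U=WWOR R=YOYR D=ROYY L=RWOW
After move 4 (U): U=OWRW F=YOBG R=GGYR B=RWBB L=BGOW
After move 5 (R): R=YGRG U=OORG F=YOBY D=RBYR B=WWWB
After move 6 (F): F=BYYO U=OOWG R=RGGG D=RYYR L=BROB
After move 7 (U): U=WOGO F=RGYO R=WWGG B=BRWB L=BYOB
Query 1: F[0] = R
Query 2: B[2] = W
Query 3: D[3] = R
Query 4: B[3] = B

Answer: R W R B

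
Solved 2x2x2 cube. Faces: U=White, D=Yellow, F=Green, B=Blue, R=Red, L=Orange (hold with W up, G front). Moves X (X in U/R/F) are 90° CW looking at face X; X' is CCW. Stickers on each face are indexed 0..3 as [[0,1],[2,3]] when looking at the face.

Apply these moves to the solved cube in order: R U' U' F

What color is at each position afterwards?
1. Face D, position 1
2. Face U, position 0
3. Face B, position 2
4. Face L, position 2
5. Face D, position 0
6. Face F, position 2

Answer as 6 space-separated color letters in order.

After move 1 (R): R=RRRR U=WGWG F=GYGY D=YBYB B=WBWB
After move 2 (U'): U=GGWW F=OOGY R=GYRR B=RRWB L=WBOO
After move 3 (U'): U=GWGW F=WBGY R=OORR B=GYWB L=RROO
After move 4 (F): F=GWYB U=GWOR R=GOWR D=ROYB L=RYOB
Query 1: D[1] = O
Query 2: U[0] = G
Query 3: B[2] = W
Query 4: L[2] = O
Query 5: D[0] = R
Query 6: F[2] = Y

Answer: O G W O R Y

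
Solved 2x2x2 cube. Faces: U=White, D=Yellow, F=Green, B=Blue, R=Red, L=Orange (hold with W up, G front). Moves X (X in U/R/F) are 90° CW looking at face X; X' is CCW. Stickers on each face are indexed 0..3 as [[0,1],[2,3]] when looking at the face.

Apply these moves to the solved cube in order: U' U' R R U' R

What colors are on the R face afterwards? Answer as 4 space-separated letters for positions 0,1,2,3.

After move 1 (U'): U=WWWW F=OOGG R=GGRR B=RRBB L=BBOO
After move 2 (U'): U=WWWW F=BBGG R=OORR B=GGBB L=RROO
After move 3 (R): R=RORO U=WBWG F=BYGY D=YBYG B=WGWB
After move 4 (R): R=RROO U=WYWY F=BBGG D=YWYW B=GGBB
After move 5 (U'): U=YYWW F=RRGG R=BBOO B=RRBB L=GGOO
After move 6 (R): R=OBOB U=YRWG F=RWGW D=YBYR B=WRYB
Query: R face = OBOB

Answer: O B O B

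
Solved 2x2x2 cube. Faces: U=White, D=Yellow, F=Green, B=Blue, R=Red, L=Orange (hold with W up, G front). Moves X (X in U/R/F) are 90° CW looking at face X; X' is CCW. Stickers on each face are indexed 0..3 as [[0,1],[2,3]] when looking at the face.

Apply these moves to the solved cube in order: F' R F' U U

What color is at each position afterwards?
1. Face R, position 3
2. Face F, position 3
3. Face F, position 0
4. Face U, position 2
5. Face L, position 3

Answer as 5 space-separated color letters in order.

After move 1 (F'): F=GGGG U=WWRR R=YRYR D=OOYY L=OWOW
After move 2 (R): R=YYRR U=WGRG F=GOGY D=OBYB B=RBWB
After move 3 (F'): F=OYGG U=WGYR R=BYOR D=WWYB L=OGOR
After move 4 (U): U=YWRG F=BYGG R=RBOR B=OGWB L=OYOR
After move 5 (U): U=RYGW F=RBGG R=OGOR B=OYWB L=BYOR
Query 1: R[3] = R
Query 2: F[3] = G
Query 3: F[0] = R
Query 4: U[2] = G
Query 5: L[3] = R

Answer: R G R G R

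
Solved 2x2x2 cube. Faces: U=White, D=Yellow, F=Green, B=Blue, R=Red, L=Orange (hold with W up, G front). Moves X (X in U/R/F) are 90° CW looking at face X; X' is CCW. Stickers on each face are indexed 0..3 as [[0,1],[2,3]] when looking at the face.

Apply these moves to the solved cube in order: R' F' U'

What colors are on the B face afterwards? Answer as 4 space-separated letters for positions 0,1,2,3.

Answer: G R Y B

Derivation:
After move 1 (R'): R=RRRR U=WBWB F=GWGW D=YGYG B=YBYB
After move 2 (F'): F=WWGG U=WBRR R=GRYR D=OOYG L=OBOW
After move 3 (U'): U=BRWR F=OBGG R=WWYR B=GRYB L=YBOW
Query: B face = GRYB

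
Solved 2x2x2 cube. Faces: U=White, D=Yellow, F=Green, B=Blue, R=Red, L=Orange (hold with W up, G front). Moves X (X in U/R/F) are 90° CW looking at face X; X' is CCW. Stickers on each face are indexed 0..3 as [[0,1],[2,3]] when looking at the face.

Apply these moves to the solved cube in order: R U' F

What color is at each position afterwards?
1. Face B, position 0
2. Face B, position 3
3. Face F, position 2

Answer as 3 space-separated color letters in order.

Answer: R B Y

Derivation:
After move 1 (R): R=RRRR U=WGWG F=GYGY D=YBYB B=WBWB
After move 2 (U'): U=GGWW F=OOGY R=GYRR B=RRWB L=WBOO
After move 3 (F): F=GOYO U=GGOB R=WYWR D=RGYB L=WYOB
Query 1: B[0] = R
Query 2: B[3] = B
Query 3: F[2] = Y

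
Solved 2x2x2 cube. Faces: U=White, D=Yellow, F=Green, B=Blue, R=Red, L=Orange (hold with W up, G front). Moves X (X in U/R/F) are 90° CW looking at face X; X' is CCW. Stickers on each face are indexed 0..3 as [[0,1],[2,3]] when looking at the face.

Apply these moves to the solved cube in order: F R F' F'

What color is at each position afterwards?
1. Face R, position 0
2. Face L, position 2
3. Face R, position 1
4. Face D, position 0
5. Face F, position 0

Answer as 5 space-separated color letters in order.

Answer: Y O W G Y

Derivation:
After move 1 (F): F=GGGG U=WWOO R=WRWR D=RRYY L=OYOY
After move 2 (R): R=WWRR U=WGOG F=GRGY D=RBYB B=OBWB
After move 3 (F'): F=RYGG U=WGWR R=BWRR D=YYYB L=OGOO
After move 4 (F'): F=YGRG U=WGBR R=YWYR D=GOYB L=OROW
Query 1: R[0] = Y
Query 2: L[2] = O
Query 3: R[1] = W
Query 4: D[0] = G
Query 5: F[0] = Y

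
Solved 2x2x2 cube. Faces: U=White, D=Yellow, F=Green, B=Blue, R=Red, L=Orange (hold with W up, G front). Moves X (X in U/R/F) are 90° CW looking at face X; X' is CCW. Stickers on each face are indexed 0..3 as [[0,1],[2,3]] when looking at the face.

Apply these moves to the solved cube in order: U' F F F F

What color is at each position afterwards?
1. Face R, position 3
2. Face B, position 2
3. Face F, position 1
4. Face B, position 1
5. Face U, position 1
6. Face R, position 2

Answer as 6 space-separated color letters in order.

Answer: R B O R W R

Derivation:
After move 1 (U'): U=WWWW F=OOGG R=GGRR B=RRBB L=BBOO
After move 2 (F): F=GOGO U=WWOB R=WGWR D=RGYY L=BYOY
After move 3 (F): F=GGOO U=WWYY R=OGBR D=WWYY L=BROG
After move 4 (F): F=OGOG U=WWGR R=YGYR D=BOYY L=BWOW
After move 5 (F): F=OOGG U=WWWW R=GGRR D=YYYY L=BBOO
Query 1: R[3] = R
Query 2: B[2] = B
Query 3: F[1] = O
Query 4: B[1] = R
Query 5: U[1] = W
Query 6: R[2] = R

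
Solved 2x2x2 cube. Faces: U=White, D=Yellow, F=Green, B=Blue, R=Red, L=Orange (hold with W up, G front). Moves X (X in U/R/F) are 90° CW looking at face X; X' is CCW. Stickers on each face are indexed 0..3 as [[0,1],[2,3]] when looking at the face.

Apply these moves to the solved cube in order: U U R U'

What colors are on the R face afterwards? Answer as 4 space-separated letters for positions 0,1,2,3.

After move 1 (U): U=WWWW F=RRGG R=BBRR B=OOBB L=GGOO
After move 2 (U): U=WWWW F=BBGG R=OORR B=GGBB L=RROO
After move 3 (R): R=RORO U=WBWG F=BYGY D=YBYG B=WGWB
After move 4 (U'): U=BGWW F=RRGY R=BYRO B=ROWB L=WGOO
Query: R face = BYRO

Answer: B Y R O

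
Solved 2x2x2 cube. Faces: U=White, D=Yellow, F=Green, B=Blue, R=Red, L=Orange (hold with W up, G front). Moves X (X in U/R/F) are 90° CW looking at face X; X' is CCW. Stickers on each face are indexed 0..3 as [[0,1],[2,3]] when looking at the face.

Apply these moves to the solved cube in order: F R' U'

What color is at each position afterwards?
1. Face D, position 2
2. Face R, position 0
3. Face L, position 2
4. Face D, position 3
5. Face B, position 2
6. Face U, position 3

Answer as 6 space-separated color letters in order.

Answer: Y G O G R O

Derivation:
After move 1 (F): F=GGGG U=WWOO R=WRWR D=RRYY L=OYOY
After move 2 (R'): R=RRWW U=WBOB F=GWGO D=RGYG B=YBRB
After move 3 (U'): U=BBWO F=OYGO R=GWWW B=RRRB L=YBOY
Query 1: D[2] = Y
Query 2: R[0] = G
Query 3: L[2] = O
Query 4: D[3] = G
Query 5: B[2] = R
Query 6: U[3] = O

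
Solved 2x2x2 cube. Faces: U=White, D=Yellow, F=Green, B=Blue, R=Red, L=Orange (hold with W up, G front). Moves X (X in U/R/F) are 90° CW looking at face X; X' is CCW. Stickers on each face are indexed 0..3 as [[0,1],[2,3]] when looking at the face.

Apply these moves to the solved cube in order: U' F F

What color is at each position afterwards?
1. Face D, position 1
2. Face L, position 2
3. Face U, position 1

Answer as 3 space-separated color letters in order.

After move 1 (U'): U=WWWW F=OOGG R=GGRR B=RRBB L=BBOO
After move 2 (F): F=GOGO U=WWOB R=WGWR D=RGYY L=BYOY
After move 3 (F): F=GGOO U=WWYY R=OGBR D=WWYY L=BROG
Query 1: D[1] = W
Query 2: L[2] = O
Query 3: U[1] = W

Answer: W O W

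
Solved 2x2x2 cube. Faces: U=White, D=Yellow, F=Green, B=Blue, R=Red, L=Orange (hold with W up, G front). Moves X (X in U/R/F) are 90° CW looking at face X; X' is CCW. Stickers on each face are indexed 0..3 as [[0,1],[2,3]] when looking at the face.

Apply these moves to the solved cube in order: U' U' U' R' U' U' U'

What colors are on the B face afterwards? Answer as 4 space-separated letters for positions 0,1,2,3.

After move 1 (U'): U=WWWW F=OOGG R=GGRR B=RRBB L=BBOO
After move 2 (U'): U=WWWW F=BBGG R=OORR B=GGBB L=RROO
After move 3 (U'): U=WWWW F=RRGG R=BBRR B=OOBB L=GGOO
After move 4 (R'): R=BRBR U=WBWO F=RWGW D=YRYG B=YOYB
After move 5 (U'): U=BOWW F=GGGW R=RWBR B=BRYB L=YOOO
After move 6 (U'): U=OWBW F=YOGW R=GGBR B=RWYB L=BROO
After move 7 (U'): U=WWOB F=BRGW R=YOBR B=GGYB L=RWOO
Query: B face = GGYB

Answer: G G Y B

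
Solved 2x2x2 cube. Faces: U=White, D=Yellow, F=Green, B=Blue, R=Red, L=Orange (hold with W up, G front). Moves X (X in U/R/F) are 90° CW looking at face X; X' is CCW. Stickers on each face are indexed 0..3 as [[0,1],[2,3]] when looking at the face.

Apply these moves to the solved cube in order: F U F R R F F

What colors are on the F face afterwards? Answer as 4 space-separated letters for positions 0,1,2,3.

After move 1 (F): F=GGGG U=WWOO R=WRWR D=RRYY L=OYOY
After move 2 (U): U=OWOW F=WRGG R=BBWR B=OYBB L=GGOY
After move 3 (F): F=GWGR U=OWYG R=OBWR D=WBYY L=GROR
After move 4 (R): R=WORB U=OWYR F=GBGY D=WBYO B=GYWB
After move 5 (R): R=RWBO U=OBYY F=GBGO D=WWYG B=RYWB
After move 6 (F): F=GGOB U=OBRR R=YWYO D=BRYG L=GWOW
After move 7 (F): F=OGBG U=OBWW R=RWRO D=YYYG L=GBOR
Query: F face = OGBG

Answer: O G B G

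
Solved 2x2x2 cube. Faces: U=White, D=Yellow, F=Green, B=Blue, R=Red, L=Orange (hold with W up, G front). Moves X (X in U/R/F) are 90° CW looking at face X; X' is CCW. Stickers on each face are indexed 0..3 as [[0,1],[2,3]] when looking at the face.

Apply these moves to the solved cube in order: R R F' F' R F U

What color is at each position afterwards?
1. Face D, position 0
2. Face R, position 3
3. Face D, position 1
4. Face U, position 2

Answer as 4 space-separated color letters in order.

After move 1 (R): R=RRRR U=WGWG F=GYGY D=YBYB B=WBWB
After move 2 (R): R=RRRR U=WYWY F=GBGB D=YWYW B=GBGB
After move 3 (F'): F=BBGG U=WYRR R=WRYR D=OOYW L=OYOW
After move 4 (F'): F=BGBG U=WYWY R=OROR D=YWYW L=OROR
After move 5 (R): R=OORR U=WGWG F=BWBW D=YGYG B=YBYB
After move 6 (F): F=BBWW U=WGRR R=WOGR D=ROYG L=OYOG
After move 7 (U): U=RWRG F=WOWW R=YBGR B=OYYB L=BBOG
Query 1: D[0] = R
Query 2: R[3] = R
Query 3: D[1] = O
Query 4: U[2] = R

Answer: R R O R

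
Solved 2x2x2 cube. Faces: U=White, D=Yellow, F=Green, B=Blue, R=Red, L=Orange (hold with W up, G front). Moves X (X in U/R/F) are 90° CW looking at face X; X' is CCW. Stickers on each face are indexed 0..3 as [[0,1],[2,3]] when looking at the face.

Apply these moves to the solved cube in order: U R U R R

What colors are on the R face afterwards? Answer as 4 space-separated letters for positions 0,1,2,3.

After move 1 (U): U=WWWW F=RRGG R=BBRR B=OOBB L=GGOO
After move 2 (R): R=RBRB U=WRWG F=RYGY D=YBYO B=WOWB
After move 3 (U): U=WWGR F=RBGY R=WORB B=GGWB L=RYOO
After move 4 (R): R=RWBO U=WBGY F=RBGO D=YWYG B=RGWB
After move 5 (R): R=BROW U=WBGO F=RWGG D=YWYR B=YGBB
Query: R face = BROW

Answer: B R O W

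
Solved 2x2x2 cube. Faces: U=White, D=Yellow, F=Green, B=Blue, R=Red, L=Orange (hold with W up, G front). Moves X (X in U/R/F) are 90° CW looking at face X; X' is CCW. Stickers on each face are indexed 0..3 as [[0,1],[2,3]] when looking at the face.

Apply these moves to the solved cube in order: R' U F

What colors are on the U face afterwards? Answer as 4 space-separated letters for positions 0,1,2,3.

Answer: W W O W

Derivation:
After move 1 (R'): R=RRRR U=WBWB F=GWGW D=YGYG B=YBYB
After move 2 (U): U=WWBB F=RRGW R=YBRR B=OOYB L=GWOO
After move 3 (F): F=GRWR U=WWOW R=BBBR D=RYYG L=GYOG
Query: U face = WWOW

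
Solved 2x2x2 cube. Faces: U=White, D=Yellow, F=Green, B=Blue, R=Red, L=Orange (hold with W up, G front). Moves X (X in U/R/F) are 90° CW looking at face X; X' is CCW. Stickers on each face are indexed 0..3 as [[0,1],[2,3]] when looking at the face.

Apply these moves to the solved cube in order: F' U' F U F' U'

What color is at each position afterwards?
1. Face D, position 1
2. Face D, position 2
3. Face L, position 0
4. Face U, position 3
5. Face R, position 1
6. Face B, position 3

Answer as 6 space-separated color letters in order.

After move 1 (F'): F=GGGG U=WWRR R=YRYR D=OOYY L=OWOW
After move 2 (U'): U=WRWR F=OWGG R=GGYR B=YRBB L=BBOW
After move 3 (F): F=GOGW U=WRWB R=WGRR D=YGYY L=BOOO
After move 4 (U): U=WWBR F=WGGW R=YRRR B=BOBB L=GOOO
After move 5 (F'): F=GWWG U=WWYR R=GRYR D=OOYY L=GROB
After move 6 (U'): U=WRWY F=GRWG R=GWYR B=GRBB L=BOOB
Query 1: D[1] = O
Query 2: D[2] = Y
Query 3: L[0] = B
Query 4: U[3] = Y
Query 5: R[1] = W
Query 6: B[3] = B

Answer: O Y B Y W B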